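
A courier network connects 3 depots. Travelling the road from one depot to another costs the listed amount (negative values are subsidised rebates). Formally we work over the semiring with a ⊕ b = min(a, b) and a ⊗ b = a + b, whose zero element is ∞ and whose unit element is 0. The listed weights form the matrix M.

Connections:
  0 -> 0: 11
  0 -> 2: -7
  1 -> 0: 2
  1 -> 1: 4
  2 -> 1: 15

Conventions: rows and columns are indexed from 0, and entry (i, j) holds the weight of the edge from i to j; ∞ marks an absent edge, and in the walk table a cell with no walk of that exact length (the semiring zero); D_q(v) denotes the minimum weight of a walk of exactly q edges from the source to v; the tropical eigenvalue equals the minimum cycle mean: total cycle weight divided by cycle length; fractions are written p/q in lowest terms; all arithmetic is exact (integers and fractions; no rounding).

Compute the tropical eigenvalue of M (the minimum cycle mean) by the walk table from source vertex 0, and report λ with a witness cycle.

q=0: [0, ∞, ∞]
q=1: [11, ∞, -7]
q=2: [22, 8, 4]
q=3: [10, 12, 15]
Optimal cycle mean attained by: cycle 0->2->1->0, total (-7) + 15 + 2, length 3.
Answer: λ = 10/3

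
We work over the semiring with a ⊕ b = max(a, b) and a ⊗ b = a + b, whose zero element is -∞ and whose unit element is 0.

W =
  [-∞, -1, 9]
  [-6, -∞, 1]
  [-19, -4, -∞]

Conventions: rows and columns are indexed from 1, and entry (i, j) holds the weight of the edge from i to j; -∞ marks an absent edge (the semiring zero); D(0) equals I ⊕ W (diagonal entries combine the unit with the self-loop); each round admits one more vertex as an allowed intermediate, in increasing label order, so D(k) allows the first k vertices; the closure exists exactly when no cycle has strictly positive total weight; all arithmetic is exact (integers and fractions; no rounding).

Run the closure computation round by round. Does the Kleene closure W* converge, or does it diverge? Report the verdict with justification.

D(0):
  [0, -1, 9]
  [-6, 0, 1]
  [-19, -4, 0]
D(1):
  [0, -1, 9]
  [-6, 0, 3]
  [-19, -4, 0]
D(2):
  [0, -1, 9]
  [-6, 0, 3]
  [-10, -4, 0]
D(3):
  [0, 5, 9]
  [-6, 0, 3]
  [-10, -4, 0]
Key observation: every diagonal entry stays at the unit through all rounds, so no improving cycle exists.
Answer: CONVERGES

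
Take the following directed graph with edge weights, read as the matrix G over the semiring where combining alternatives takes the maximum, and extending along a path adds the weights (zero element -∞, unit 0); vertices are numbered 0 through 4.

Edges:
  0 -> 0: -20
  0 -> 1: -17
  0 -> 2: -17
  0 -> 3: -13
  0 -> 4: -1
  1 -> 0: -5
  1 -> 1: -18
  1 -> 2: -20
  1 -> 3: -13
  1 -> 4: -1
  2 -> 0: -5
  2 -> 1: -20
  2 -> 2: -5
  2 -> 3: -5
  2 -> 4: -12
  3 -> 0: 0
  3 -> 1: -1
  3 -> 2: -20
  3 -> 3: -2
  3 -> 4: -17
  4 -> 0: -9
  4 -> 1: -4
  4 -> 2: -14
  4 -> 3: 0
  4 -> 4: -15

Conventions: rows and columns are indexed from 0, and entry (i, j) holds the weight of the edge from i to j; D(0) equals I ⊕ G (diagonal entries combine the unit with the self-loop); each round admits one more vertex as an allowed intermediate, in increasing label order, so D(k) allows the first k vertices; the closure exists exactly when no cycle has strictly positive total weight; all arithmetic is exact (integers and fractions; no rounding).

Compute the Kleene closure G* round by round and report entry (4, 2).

D(0):
  [0, -17, -17, -13, -1]
  [-5, 0, -20, -13, -1]
  [-5, -20, 0, -5, -12]
  [0, -1, -20, 0, -17]
  [-9, -4, -14, 0, 0]
D(1):
  [0, -17, -17, -13, -1]
  [-5, 0, -20, -13, -1]
  [-5, -20, 0, -5, -6]
  [0, -1, -17, 0, -1]
  [-9, -4, -14, 0, 0]
D(2):
  [0, -17, -17, -13, -1]
  [-5, 0, -20, -13, -1]
  [-5, -20, 0, -5, -6]
  [0, -1, -17, 0, -1]
  [-9, -4, -14, 0, 0]
D(3):
  [0, -17, -17, -13, -1]
  [-5, 0, -20, -13, -1]
  [-5, -20, 0, -5, -6]
  [0, -1, -17, 0, -1]
  [-9, -4, -14, 0, 0]
D(4):
  [0, -14, -17, -13, -1]
  [-5, 0, -20, -13, -1]
  [-5, -6, 0, -5, -6]
  [0, -1, -17, 0, -1]
  [0, -1, -14, 0, 0]
D(5):
  [0, -2, -15, -1, -1]
  [-1, 0, -15, -1, -1]
  [-5, -6, 0, -5, -6]
  [0, -1, -15, 0, -1]
  [0, -1, -14, 0, 0]
Answer: G*[4][2] = -14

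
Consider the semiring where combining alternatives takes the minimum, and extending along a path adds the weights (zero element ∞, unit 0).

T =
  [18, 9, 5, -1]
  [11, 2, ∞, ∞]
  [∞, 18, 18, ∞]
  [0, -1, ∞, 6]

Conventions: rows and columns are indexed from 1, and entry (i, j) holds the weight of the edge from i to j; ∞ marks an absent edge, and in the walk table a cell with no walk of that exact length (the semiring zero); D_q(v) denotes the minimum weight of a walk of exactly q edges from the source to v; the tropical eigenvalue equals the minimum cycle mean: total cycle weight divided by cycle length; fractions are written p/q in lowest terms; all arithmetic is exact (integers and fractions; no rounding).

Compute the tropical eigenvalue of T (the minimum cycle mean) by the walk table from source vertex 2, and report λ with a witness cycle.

q=0: [∞, 0, ∞, ∞]
q=1: [11, 2, ∞, ∞]
q=2: [13, 4, 16, 10]
q=3: [10, 6, 18, 12]
q=4: [12, 8, 15, 9]
Optimal cycle mean attained by: cycle 1->4->1, total (-1) + 0, length 2.
Answer: λ = -1/2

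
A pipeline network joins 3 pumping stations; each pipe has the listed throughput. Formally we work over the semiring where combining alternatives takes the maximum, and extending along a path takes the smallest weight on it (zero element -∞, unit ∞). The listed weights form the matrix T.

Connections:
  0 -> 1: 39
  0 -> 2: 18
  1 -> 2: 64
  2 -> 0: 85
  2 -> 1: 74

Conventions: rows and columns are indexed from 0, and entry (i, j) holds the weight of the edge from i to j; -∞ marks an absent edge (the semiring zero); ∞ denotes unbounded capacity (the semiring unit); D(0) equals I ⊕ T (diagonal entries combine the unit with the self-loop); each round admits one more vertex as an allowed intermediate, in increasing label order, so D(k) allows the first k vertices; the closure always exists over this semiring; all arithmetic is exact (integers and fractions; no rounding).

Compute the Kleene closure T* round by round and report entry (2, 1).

D(0):
  [∞, 39, 18]
  [-∞, ∞, 64]
  [85, 74, ∞]
D(1):
  [∞, 39, 18]
  [-∞, ∞, 64]
  [85, 74, ∞]
D(2):
  [∞, 39, 39]
  [-∞, ∞, 64]
  [85, 74, ∞]
D(3):
  [∞, 39, 39]
  [64, ∞, 64]
  [85, 74, ∞]
Answer: T*[2][1] = 74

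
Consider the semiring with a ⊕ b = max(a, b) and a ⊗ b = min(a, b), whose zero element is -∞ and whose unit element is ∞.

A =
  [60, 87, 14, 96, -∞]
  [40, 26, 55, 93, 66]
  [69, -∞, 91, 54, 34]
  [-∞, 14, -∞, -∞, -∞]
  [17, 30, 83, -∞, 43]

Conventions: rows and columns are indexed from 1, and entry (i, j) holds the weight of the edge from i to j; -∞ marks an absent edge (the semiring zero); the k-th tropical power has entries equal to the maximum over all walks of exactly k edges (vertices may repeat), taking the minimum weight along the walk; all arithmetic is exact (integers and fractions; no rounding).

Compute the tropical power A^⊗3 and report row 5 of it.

A^⊗2:
  [60, 60, 55, 87, 66]
  [55, 40, 66, 54, 43]
  [69, 69, 91, 69, 34]
  [14, 14, 14, 14, 14]
  [69, 30, 83, 54, 43]
A^⊗3:
  [60, 60, 66, 60, 60]
  [66, 55, 66, 55, 43]
  [69, 69, 91, 69, 66]
  [14, 14, 14, 14, 14]
  [69, 69, 83, 69, 43]
Answer: row 5 of A^⊗3 = [69, 69, 83, 69, 43]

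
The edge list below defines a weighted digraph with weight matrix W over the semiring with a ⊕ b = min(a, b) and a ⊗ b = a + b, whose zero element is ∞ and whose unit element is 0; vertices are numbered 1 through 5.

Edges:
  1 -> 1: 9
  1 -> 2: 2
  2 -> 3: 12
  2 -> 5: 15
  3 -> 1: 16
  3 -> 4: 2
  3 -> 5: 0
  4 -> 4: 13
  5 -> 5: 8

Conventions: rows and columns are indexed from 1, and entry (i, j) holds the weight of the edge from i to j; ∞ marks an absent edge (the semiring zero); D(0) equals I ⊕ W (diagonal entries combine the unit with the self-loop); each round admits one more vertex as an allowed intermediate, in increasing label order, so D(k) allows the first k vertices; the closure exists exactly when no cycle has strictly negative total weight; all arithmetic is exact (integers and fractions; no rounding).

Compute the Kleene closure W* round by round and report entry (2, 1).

D(0):
  [0, 2, ∞, ∞, ∞]
  [∞, 0, 12, ∞, 15]
  [16, ∞, 0, 2, 0]
  [∞, ∞, ∞, 0, ∞]
  [∞, ∞, ∞, ∞, 0]
D(1):
  [0, 2, ∞, ∞, ∞]
  [∞, 0, 12, ∞, 15]
  [16, 18, 0, 2, 0]
  [∞, ∞, ∞, 0, ∞]
  [∞, ∞, ∞, ∞, 0]
D(2):
  [0, 2, 14, ∞, 17]
  [∞, 0, 12, ∞, 15]
  [16, 18, 0, 2, 0]
  [∞, ∞, ∞, 0, ∞]
  [∞, ∞, ∞, ∞, 0]
D(3):
  [0, 2, 14, 16, 14]
  [28, 0, 12, 14, 12]
  [16, 18, 0, 2, 0]
  [∞, ∞, ∞, 0, ∞]
  [∞, ∞, ∞, ∞, 0]
D(4):
  [0, 2, 14, 16, 14]
  [28, 0, 12, 14, 12]
  [16, 18, 0, 2, 0]
  [∞, ∞, ∞, 0, ∞]
  [∞, ∞, ∞, ∞, 0]
D(5):
  [0, 2, 14, 16, 14]
  [28, 0, 12, 14, 12]
  [16, 18, 0, 2, 0]
  [∞, ∞, ∞, 0, ∞]
  [∞, ∞, ∞, ∞, 0]
Answer: W*[2][1] = 28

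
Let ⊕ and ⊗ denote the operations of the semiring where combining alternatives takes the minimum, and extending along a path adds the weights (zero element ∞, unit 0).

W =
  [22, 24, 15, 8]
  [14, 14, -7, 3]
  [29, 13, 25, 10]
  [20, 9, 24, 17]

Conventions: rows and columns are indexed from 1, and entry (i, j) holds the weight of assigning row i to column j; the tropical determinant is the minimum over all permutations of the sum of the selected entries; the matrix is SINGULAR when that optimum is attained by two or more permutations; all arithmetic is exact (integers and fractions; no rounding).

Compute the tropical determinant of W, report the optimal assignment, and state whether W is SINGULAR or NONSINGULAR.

σ = (1, 2, 3, 4): 22 + 14 + 25 + 17 = 78
σ = (1, 2, 4, 3): 22 + 14 + 10 + 24 = 70
σ = (1, 3, 2, 4): 22 + (-7) + 13 + 17 = 45
σ = (1, 3, 4, 2): 22 + (-7) + 10 + 9 = 34
σ = (1, 4, 2, 3): 22 + 3 + 13 + 24 = 62
σ = (1, 4, 3, 2): 22 + 3 + 25 + 9 = 59
σ = (2, 1, 3, 4): 24 + 14 + 25 + 17 = 80
σ = (2, 1, 4, 3): 24 + 14 + 10 + 24 = 72
σ = (2, 3, 1, 4): 24 + (-7) + 29 + 17 = 63
σ = (2, 3, 4, 1): 24 + (-7) + 10 + 20 = 47
σ = (2, 4, 1, 3): 24 + 3 + 29 + 24 = 80
σ = (2, 4, 3, 1): 24 + 3 + 25 + 20 = 72
σ = (3, 1, 2, 4): 15 + 14 + 13 + 17 = 59
σ = (3, 1, 4, 2): 15 + 14 + 10 + 9 = 48
σ = (3, 2, 1, 4): 15 + 14 + 29 + 17 = 75
σ = (3, 2, 4, 1): 15 + 14 + 10 + 20 = 59
σ = (3, 4, 1, 2): 15 + 3 + 29 + 9 = 56
σ = (3, 4, 2, 1): 15 + 3 + 13 + 20 = 51
σ = (4, 1, 2, 3): 8 + 14 + 13 + 24 = 59
σ = (4, 1, 3, 2): 8 + 14 + 25 + 9 = 56
σ = (4, 2, 1, 3): 8 + 14 + 29 + 24 = 75
σ = (4, 2, 3, 1): 8 + 14 + 25 + 20 = 67
σ = (4, 3, 1, 2): 8 + (-7) + 29 + 9 = 39
σ = (4, 3, 2, 1): 8 + (-7) + 13 + 20 = 34
Optimal value attained by: σ = (1, 3, 4, 2).
Answer: det⊕(W) = 34; verdict: SINGULAR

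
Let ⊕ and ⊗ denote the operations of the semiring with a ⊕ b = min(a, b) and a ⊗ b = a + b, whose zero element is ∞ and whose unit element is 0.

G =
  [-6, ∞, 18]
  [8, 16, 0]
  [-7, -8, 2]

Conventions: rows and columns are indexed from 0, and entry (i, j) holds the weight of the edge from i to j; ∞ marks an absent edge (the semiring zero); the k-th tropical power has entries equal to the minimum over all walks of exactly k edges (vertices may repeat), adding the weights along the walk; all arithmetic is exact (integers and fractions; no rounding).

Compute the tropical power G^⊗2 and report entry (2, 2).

G^⊗2:
  [-12, 10, 12]
  [-7, -8, 2]
  [-13, -6, -8]
Key observation: the optimum is the walk 2->1->2, with weight (-8) + 0 = -8.
Optimal value attained by: walk 2->1->2.
Answer: (G^⊗2)[2][2] = -8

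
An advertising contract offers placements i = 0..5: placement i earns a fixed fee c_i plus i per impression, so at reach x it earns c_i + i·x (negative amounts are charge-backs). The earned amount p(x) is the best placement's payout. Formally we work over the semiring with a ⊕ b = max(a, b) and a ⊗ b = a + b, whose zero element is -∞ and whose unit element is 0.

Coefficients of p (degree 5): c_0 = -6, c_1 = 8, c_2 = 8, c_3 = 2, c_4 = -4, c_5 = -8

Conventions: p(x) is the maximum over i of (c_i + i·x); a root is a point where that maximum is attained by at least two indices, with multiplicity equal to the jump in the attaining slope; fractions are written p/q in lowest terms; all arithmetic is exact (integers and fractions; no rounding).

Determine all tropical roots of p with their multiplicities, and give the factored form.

hull edge (i=0, c=-6) to (i=1, c=8): slope 14, span 1
hull edge (i=1, c=8) to (i=2, c=8): slope 0, span 1
hull edge (i=2, c=8) to (i=5, c=-8): slope -16/3, span 3
Factored form: p(x) = -8 ⊗ (x ⊕ (-14)) ⊗ (x ⊕ 0) ⊗ (x ⊕ 16/3) ⊗ (x ⊕ 16/3) ⊗ (x ⊕ 16/3)
Answer: roots = -14 (mult 1), 0 (mult 1), 16/3 (mult 3)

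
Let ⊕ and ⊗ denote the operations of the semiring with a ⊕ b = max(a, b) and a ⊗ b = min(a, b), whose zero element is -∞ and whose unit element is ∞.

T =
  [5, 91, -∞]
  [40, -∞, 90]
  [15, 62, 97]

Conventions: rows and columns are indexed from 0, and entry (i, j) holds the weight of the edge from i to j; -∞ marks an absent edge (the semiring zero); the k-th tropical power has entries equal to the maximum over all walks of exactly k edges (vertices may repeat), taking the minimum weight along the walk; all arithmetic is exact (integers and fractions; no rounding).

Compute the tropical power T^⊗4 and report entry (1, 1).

T^⊗2:
  [40, 5, 90]
  [15, 62, 90]
  [40, 62, 97]
T^⊗3:
  [15, 62, 90]
  [40, 62, 90]
  [40, 62, 97]
T^⊗4:
  [40, 62, 90]
  [40, 62, 90]
  [40, 62, 97]
Key observation: the optimum is the walk 1->2->1->2->1, with weight 90 min 62 min 90 min 62 = 62.
Optimal value attained by: walk 1->2->1->2->1.
Answer: (T^⊗4)[1][1] = 62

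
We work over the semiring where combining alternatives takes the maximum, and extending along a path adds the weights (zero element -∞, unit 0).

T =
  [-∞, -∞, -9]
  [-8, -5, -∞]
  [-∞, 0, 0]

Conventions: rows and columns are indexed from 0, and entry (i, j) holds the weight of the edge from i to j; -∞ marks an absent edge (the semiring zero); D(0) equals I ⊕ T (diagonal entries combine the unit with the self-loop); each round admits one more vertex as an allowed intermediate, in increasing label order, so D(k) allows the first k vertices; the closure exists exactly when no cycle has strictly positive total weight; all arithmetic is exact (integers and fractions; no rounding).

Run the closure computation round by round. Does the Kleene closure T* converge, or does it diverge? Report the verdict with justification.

D(0):
  [0, -∞, -9]
  [-8, 0, -∞]
  [-∞, 0, 0]
D(1):
  [0, -∞, -9]
  [-8, 0, -17]
  [-∞, 0, 0]
D(2):
  [0, -∞, -9]
  [-8, 0, -17]
  [-8, 0, 0]
D(3):
  [0, -9, -9]
  [-8, 0, -17]
  [-8, 0, 0]
Key observation: every diagonal entry stays at the unit through all rounds, so no improving cycle exists.
Answer: CONVERGES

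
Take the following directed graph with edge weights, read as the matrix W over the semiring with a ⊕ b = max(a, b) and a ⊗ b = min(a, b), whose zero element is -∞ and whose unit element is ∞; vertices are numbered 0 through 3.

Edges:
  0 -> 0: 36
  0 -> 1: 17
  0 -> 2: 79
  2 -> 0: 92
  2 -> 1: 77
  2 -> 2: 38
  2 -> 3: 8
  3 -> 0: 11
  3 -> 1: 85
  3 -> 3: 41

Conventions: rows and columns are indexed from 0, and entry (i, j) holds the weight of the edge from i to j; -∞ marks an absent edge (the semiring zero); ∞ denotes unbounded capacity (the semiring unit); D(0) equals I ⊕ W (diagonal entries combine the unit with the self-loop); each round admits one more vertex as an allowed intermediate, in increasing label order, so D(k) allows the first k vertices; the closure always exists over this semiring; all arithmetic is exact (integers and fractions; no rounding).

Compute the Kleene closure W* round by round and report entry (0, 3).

D(0):
  [∞, 17, 79, -∞]
  [-∞, ∞, -∞, -∞]
  [92, 77, ∞, 8]
  [11, 85, -∞, ∞]
D(1):
  [∞, 17, 79, -∞]
  [-∞, ∞, -∞, -∞]
  [92, 77, ∞, 8]
  [11, 85, 11, ∞]
D(2):
  [∞, 17, 79, -∞]
  [-∞, ∞, -∞, -∞]
  [92, 77, ∞, 8]
  [11, 85, 11, ∞]
D(3):
  [∞, 77, 79, 8]
  [-∞, ∞, -∞, -∞]
  [92, 77, ∞, 8]
  [11, 85, 11, ∞]
D(4):
  [∞, 77, 79, 8]
  [-∞, ∞, -∞, -∞]
  [92, 77, ∞, 8]
  [11, 85, 11, ∞]
Answer: W*[0][3] = 8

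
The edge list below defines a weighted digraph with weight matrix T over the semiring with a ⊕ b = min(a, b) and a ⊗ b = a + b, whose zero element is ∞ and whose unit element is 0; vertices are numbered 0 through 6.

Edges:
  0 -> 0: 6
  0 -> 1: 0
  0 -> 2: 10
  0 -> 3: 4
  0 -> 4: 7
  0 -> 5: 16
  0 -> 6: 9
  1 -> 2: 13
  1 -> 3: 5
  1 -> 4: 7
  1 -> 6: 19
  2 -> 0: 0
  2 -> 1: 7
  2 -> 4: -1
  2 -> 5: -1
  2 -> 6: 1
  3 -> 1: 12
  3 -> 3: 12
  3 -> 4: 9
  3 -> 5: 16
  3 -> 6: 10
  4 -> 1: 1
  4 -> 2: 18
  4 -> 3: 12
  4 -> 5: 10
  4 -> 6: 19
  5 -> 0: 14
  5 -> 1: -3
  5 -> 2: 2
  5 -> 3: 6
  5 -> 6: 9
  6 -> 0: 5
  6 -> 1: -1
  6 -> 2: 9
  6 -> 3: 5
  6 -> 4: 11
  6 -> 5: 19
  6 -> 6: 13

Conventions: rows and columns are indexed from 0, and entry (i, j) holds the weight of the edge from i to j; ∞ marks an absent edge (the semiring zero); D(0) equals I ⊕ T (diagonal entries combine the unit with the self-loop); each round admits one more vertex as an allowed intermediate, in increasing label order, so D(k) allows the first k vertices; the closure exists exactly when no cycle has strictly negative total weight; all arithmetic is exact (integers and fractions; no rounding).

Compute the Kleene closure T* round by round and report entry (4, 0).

D(0):
  [0, 0, 10, 4, 7, 16, 9]
  [∞, 0, 13, 5, 7, ∞, 19]
  [0, 7, 0, ∞, -1, -1, 1]
  [∞, 12, ∞, 0, 9, 16, 10]
  [∞, 1, 18, 12, 0, 10, 19]
  [14, -3, 2, 6, ∞, 0, 9]
  [5, -1, 9, 5, 11, 19, 0]
D(1):
  [0, 0, 10, 4, 7, 16, 9]
  [∞, 0, 13, 5, 7, ∞, 19]
  [0, 0, 0, 4, -1, -1, 1]
  [∞, 12, ∞, 0, 9, 16, 10]
  [∞, 1, 18, 12, 0, 10, 19]
  [14, -3, 2, 6, 21, 0, 9]
  [5, -1, 9, 5, 11, 19, 0]
D(2):
  [0, 0, 10, 4, 7, 16, 9]
  [∞, 0, 13, 5, 7, ∞, 19]
  [0, 0, 0, 4, -1, -1, 1]
  [∞, 12, 25, 0, 9, 16, 10]
  [∞, 1, 14, 6, 0, 10, 19]
  [14, -3, 2, 2, 4, 0, 9]
  [5, -1, 9, 4, 6, 19, 0]
D(3):
  [0, 0, 10, 4, 7, 9, 9]
  [13, 0, 13, 5, 7, 12, 14]
  [0, 0, 0, 4, -1, -1, 1]
  [25, 12, 25, 0, 9, 16, 10]
  [14, 1, 14, 6, 0, 10, 15]
  [2, -3, 2, 2, 1, 0, 3]
  [5, -1, 9, 4, 6, 8, 0]
D(4):
  [0, 0, 10, 4, 7, 9, 9]
  [13, 0, 13, 5, 7, 12, 14]
  [0, 0, 0, 4, -1, -1, 1]
  [25, 12, 25, 0, 9, 16, 10]
  [14, 1, 14, 6, 0, 10, 15]
  [2, -3, 2, 2, 1, 0, 3]
  [5, -1, 9, 4, 6, 8, 0]
D(5):
  [0, 0, 10, 4, 7, 9, 9]
  [13, 0, 13, 5, 7, 12, 14]
  [0, 0, 0, 4, -1, -1, 1]
  [23, 10, 23, 0, 9, 16, 10]
  [14, 1, 14, 6, 0, 10, 15]
  [2, -3, 2, 2, 1, 0, 3]
  [5, -1, 9, 4, 6, 8, 0]
D(6):
  [0, 0, 10, 4, 7, 9, 9]
  [13, 0, 13, 5, 7, 12, 14]
  [0, -4, 0, 1, -1, -1, 1]
  [18, 10, 18, 0, 9, 16, 10]
  [12, 1, 12, 6, 0, 10, 13]
  [2, -3, 2, 2, 1, 0, 3]
  [5, -1, 9, 4, 6, 8, 0]
D(7):
  [0, 0, 10, 4, 7, 9, 9]
  [13, 0, 13, 5, 7, 12, 14]
  [0, -4, 0, 1, -1, -1, 1]
  [15, 9, 18, 0, 9, 16, 10]
  [12, 1, 12, 6, 0, 10, 13]
  [2, -3, 2, 2, 1, 0, 3]
  [5, -1, 9, 4, 6, 8, 0]
Answer: T*[4][0] = 12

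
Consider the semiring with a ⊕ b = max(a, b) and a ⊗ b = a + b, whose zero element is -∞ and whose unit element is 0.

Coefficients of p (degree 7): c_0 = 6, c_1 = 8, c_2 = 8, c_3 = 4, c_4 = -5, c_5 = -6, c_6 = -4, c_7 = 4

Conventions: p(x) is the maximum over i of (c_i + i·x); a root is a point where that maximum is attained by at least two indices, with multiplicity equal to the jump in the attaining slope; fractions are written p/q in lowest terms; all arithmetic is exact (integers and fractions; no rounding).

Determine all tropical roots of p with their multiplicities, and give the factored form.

hull edge (i=0, c=6) to (i=1, c=8): slope 2, span 1
hull edge (i=1, c=8) to (i=2, c=8): slope 0, span 1
hull edge (i=2, c=8) to (i=7, c=4): slope -4/5, span 5
Factored form: p(x) = 4 ⊗ (x ⊕ (-2)) ⊗ (x ⊕ 0) ⊗ (x ⊕ 4/5) ⊗ (x ⊕ 4/5) ⊗ (x ⊕ 4/5) ⊗ (x ⊕ 4/5) ⊗ (x ⊕ 4/5)
Answer: roots = -2 (mult 1), 0 (mult 1), 4/5 (mult 5)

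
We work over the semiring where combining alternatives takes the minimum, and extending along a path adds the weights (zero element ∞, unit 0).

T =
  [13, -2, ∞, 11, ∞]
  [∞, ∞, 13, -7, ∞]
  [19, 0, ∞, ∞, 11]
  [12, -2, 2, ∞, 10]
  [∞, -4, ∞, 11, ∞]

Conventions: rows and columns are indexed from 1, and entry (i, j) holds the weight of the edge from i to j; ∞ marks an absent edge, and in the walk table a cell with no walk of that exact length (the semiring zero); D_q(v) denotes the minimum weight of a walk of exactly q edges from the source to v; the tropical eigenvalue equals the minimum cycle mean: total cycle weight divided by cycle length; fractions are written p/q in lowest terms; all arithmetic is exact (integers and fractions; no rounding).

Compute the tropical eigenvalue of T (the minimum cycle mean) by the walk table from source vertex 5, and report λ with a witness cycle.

q=0: [∞, ∞, ∞, ∞, 0]
q=1: [∞, -4, ∞, 11, ∞]
q=2: [23, 9, 9, -11, 21]
q=3: [1, -13, -9, 2, -1]
q=4: [10, -9, 0, -20, 2]
q=5: [-8, -22, -18, -16, -10]
Optimal cycle mean attained by: cycle 2->4->2, total (-7) + (-2), length 2.
Answer: λ = -9/2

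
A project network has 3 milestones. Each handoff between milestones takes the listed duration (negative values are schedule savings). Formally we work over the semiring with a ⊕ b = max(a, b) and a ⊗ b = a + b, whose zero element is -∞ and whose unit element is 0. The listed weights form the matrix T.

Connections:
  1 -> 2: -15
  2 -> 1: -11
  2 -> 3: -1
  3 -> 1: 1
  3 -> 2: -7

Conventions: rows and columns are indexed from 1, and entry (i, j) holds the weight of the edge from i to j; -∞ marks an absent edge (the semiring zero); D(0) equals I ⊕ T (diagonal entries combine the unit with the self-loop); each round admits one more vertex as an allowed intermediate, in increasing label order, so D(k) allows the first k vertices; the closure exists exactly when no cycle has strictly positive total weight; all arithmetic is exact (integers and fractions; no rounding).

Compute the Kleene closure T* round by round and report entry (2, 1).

D(0):
  [0, -15, -∞]
  [-11, 0, -1]
  [1, -7, 0]
D(1):
  [0, -15, -∞]
  [-11, 0, -1]
  [1, -7, 0]
D(2):
  [0, -15, -16]
  [-11, 0, -1]
  [1, -7, 0]
D(3):
  [0, -15, -16]
  [0, 0, -1]
  [1, -7, 0]
Answer: T*[2][1] = 0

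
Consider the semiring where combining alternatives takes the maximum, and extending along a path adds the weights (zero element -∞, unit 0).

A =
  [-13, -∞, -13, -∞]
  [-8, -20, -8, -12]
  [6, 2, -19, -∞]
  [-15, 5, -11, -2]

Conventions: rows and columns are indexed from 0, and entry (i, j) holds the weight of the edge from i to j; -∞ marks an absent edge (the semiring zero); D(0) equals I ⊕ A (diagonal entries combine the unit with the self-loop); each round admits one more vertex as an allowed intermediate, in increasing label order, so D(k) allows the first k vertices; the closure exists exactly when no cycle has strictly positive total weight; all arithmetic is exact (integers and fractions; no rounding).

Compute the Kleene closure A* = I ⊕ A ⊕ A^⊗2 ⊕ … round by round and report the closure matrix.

D(0):
  [0, -∞, -13, -∞]
  [-8, 0, -8, -12]
  [6, 2, 0, -∞]
  [-15, 5, -11, 0]
D(1):
  [0, -∞, -13, -∞]
  [-8, 0, -8, -12]
  [6, 2, 0, -∞]
  [-15, 5, -11, 0]
D(2):
  [0, -∞, -13, -∞]
  [-8, 0, -8, -12]
  [6, 2, 0, -10]
  [-3, 5, -3, 0]
D(3):
  [0, -11, -13, -23]
  [-2, 0, -8, -12]
  [6, 2, 0, -10]
  [3, 5, -3, 0]
D(4):
  [0, -11, -13, -23]
  [-2, 0, -8, -12]
  [6, 2, 0, -10]
  [3, 5, -3, 0]
Answer: A* = [[0, -11, -13, -23], [-2, 0, -8, -12], [6, 2, 0, -10], [3, 5, -3, 0]]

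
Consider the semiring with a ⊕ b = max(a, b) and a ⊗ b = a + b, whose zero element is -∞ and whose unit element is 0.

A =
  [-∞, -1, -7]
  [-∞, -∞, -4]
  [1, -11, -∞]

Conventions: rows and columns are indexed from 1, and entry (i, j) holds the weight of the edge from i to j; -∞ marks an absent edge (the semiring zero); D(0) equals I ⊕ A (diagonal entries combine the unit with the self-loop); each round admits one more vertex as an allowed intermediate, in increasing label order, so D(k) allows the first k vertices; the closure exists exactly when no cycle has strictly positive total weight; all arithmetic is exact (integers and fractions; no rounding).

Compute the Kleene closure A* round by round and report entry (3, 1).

D(0):
  [0, -1, -7]
  [-∞, 0, -4]
  [1, -11, 0]
D(1):
  [0, -1, -7]
  [-∞, 0, -4]
  [1, 0, 0]
D(2):
  [0, -1, -5]
  [-∞, 0, -4]
  [1, 0, 0]
D(3):
  [0, -1, -5]
  [-3, 0, -4]
  [1, 0, 0]
Answer: A*[3][1] = 1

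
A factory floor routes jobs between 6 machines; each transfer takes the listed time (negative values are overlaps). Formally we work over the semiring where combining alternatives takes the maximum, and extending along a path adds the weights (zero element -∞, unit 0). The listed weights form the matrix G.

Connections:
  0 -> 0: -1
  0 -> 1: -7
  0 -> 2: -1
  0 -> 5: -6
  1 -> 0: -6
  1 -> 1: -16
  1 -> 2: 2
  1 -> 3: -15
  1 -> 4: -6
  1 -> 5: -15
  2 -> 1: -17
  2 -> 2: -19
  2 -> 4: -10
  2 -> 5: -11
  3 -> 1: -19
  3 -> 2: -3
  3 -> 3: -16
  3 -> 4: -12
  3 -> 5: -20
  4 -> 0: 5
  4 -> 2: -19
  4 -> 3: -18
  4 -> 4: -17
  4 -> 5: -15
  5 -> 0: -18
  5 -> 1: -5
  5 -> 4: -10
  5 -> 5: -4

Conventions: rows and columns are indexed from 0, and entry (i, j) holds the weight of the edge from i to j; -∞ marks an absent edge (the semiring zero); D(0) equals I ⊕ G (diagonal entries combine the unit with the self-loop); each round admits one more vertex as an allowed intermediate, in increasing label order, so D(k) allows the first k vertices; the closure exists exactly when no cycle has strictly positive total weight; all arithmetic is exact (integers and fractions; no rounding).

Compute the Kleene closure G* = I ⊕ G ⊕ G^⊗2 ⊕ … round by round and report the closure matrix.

D(0):
  [0, -7, -1, -∞, -∞, -6]
  [-6, 0, 2, -15, -6, -15]
  [-∞, -17, 0, -∞, -10, -11]
  [-∞, -19, -3, 0, -12, -20]
  [5, -∞, -19, -18, 0, -15]
  [-18, -5, -∞, -∞, -10, 0]
D(1):
  [0, -7, -1, -∞, -∞, -6]
  [-6, 0, 2, -15, -6, -12]
  [-∞, -17, 0, -∞, -10, -11]
  [-∞, -19, -3, 0, -12, -20]
  [5, -2, 4, -18, 0, -1]
  [-18, -5, -19, -∞, -10, 0]
D(2):
  [0, -7, -1, -22, -13, -6]
  [-6, 0, 2, -15, -6, -12]
  [-23, -17, 0, -32, -10, -11]
  [-25, -19, -3, 0, -12, -20]
  [5, -2, 4, -17, 0, -1]
  [-11, -5, -3, -20, -10, 0]
D(3):
  [0, -7, -1, -22, -11, -6]
  [-6, 0, 2, -15, -6, -9]
  [-23, -17, 0, -32, -10, -11]
  [-25, -19, -3, 0, -12, -14]
  [5, -2, 4, -17, 0, -1]
  [-11, -5, -3, -20, -10, 0]
D(4):
  [0, -7, -1, -22, -11, -6]
  [-6, 0, 2, -15, -6, -9]
  [-23, -17, 0, -32, -10, -11]
  [-25, -19, -3, 0, -12, -14]
  [5, -2, 4, -17, 0, -1]
  [-11, -5, -3, -20, -10, 0]
D(5):
  [0, -7, -1, -22, -11, -6]
  [-1, 0, 2, -15, -6, -7]
  [-5, -12, 0, -27, -10, -11]
  [-7, -14, -3, 0, -12, -13]
  [5, -2, 4, -17, 0, -1]
  [-5, -5, -3, -20, -10, 0]
D(6):
  [0, -7, -1, -22, -11, -6]
  [-1, 0, 2, -15, -6, -7]
  [-5, -12, 0, -27, -10, -11]
  [-7, -14, -3, 0, -12, -13]
  [5, -2, 4, -17, 0, -1]
  [-5, -5, -3, -20, -10, 0]
Answer: G* = [[0, -7, -1, -22, -11, -6], [-1, 0, 2, -15, -6, -7], [-5, -12, 0, -27, -10, -11], [-7, -14, -3, 0, -12, -13], [5, -2, 4, -17, 0, -1], [-5, -5, -3, -20, -10, 0]]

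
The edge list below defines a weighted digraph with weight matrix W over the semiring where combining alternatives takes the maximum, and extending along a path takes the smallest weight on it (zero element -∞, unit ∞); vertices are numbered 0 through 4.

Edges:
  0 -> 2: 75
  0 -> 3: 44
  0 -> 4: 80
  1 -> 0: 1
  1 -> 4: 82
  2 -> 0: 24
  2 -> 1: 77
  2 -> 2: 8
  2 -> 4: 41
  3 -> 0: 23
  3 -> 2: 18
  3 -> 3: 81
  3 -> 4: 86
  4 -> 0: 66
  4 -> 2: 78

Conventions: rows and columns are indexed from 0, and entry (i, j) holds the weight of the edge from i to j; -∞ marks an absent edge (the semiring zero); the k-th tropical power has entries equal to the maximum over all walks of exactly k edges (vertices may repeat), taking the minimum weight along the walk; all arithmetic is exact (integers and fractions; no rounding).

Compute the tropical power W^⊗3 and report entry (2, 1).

W^⊗2:
  [66, 75, 78, 44, 44]
  [66, -∞, 78, 1, 1]
  [41, 8, 41, 24, 77]
  [66, 18, 78, 81, 81]
  [24, 77, 66, 44, 66]
W^⊗3:
  [44, 77, 66, 44, 75]
  [24, 77, 66, 44, 66]
  [66, 41, 77, 41, 41]
  [66, 77, 78, 81, 81]
  [66, 66, 66, 44, 77]
Key observation: the optimum is the walk 2->4->2->1, with weight 41 min 78 min 77 = 41.
Optimal value attained by: walk 2->4->2->1.
Answer: (W^⊗3)[2][1] = 41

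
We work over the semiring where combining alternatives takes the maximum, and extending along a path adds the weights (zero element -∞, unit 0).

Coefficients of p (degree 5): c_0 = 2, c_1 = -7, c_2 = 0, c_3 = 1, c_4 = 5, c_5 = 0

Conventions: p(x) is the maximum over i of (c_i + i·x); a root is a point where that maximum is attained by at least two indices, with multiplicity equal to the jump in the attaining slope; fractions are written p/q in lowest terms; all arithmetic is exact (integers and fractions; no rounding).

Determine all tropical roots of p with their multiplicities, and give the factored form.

hull edge (i=0, c=2) to (i=4, c=5): slope 3/4, span 4
hull edge (i=4, c=5) to (i=5, c=0): slope -5, span 1
Factored form: p(x) = 0 ⊗ (x ⊕ (-3/4)) ⊗ (x ⊕ (-3/4)) ⊗ (x ⊕ (-3/4)) ⊗ (x ⊕ (-3/4)) ⊗ (x ⊕ 5)
Answer: roots = -3/4 (mult 4), 5 (mult 1)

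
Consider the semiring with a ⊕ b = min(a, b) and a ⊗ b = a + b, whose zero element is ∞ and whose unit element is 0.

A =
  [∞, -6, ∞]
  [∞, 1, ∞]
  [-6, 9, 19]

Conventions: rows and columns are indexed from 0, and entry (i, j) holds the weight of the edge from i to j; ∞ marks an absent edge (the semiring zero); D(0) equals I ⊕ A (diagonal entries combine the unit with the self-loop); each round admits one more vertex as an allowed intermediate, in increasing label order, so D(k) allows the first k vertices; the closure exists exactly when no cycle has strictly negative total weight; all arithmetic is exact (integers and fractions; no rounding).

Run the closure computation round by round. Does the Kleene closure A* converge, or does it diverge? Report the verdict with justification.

D(0):
  [0, -6, ∞]
  [∞, 0, ∞]
  [-6, 9, 0]
D(1):
  [0, -6, ∞]
  [∞, 0, ∞]
  [-6, -12, 0]
D(2):
  [0, -6, ∞]
  [∞, 0, ∞]
  [-6, -12, 0]
D(3):
  [0, -6, ∞]
  [∞, 0, ∞]
  [-6, -12, 0]
Key observation: every diagonal entry stays at the unit through all rounds, so no improving cycle exists.
Answer: CONVERGES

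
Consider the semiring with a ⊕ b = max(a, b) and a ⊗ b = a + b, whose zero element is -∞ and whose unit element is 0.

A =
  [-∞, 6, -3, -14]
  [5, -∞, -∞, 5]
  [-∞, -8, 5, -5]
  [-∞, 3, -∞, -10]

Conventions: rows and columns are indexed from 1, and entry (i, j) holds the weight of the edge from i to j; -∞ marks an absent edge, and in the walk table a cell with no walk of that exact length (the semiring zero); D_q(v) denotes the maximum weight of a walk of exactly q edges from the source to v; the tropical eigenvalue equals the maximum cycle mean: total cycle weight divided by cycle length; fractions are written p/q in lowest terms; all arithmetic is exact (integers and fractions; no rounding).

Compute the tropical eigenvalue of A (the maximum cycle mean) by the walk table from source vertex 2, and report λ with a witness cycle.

q=0: [-∞, 0, -∞, -∞]
q=1: [5, -∞, -∞, 5]
q=2: [-∞, 11, 2, -5]
q=3: [16, -2, 7, 16]
q=4: [3, 22, 13, 6]
Optimal cycle mean attained by: cycle 1->2->1, total 6 + 5, length 2.
Answer: λ = 11/2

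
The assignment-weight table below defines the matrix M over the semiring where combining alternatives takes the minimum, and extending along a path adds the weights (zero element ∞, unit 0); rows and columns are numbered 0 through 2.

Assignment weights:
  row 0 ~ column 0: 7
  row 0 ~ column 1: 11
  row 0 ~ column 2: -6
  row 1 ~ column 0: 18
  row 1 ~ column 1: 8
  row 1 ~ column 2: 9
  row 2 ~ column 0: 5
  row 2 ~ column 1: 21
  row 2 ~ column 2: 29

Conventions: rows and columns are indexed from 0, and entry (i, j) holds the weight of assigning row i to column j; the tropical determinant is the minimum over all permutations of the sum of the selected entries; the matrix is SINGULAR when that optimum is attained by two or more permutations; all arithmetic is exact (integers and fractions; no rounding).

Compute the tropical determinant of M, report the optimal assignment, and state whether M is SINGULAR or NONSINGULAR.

σ = (0, 1, 2): 7 + 8 + 29 = 44
σ = (0, 2, 1): 7 + 9 + 21 = 37
σ = (1, 0, 2): 11 + 18 + 29 = 58
σ = (1, 2, 0): 11 + 9 + 5 = 25
σ = (2, 0, 1): (-6) + 18 + 21 = 33
σ = (2, 1, 0): (-6) + 8 + 5 = 7
Optimal value attained by: σ = (2, 1, 0).
Answer: det⊕(M) = 7; verdict: NONSINGULAR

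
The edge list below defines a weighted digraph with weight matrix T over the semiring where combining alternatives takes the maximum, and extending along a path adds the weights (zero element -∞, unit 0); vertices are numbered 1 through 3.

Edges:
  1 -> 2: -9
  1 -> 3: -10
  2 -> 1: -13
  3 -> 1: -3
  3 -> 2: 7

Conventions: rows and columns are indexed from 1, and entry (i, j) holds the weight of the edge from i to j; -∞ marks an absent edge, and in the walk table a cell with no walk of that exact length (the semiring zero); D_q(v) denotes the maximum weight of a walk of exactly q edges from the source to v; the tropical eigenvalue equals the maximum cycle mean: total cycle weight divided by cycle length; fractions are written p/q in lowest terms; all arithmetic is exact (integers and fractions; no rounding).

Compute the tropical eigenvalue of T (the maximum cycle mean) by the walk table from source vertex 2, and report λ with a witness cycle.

q=0: [-∞, 0, -∞]
q=1: [-13, -∞, -∞]
q=2: [-∞, -22, -23]
q=3: [-26, -16, -∞]
Optimal cycle mean attained by: cycle 1->3->2->1, total (-10) + 7 + (-13), length 3.
Answer: λ = -16/3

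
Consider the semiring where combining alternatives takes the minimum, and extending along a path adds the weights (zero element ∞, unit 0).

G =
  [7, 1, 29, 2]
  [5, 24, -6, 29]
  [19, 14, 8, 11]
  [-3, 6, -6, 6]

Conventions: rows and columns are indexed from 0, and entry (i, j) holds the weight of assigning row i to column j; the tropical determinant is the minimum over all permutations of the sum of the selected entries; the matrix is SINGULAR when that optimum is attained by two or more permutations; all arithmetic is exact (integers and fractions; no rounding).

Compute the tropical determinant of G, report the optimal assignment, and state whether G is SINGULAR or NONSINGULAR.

σ = (0, 1, 2, 3): 7 + 24 + 8 + 6 = 45
σ = (0, 1, 3, 2): 7 + 24 + 11 + (-6) = 36
σ = (0, 2, 1, 3): 7 + (-6) + 14 + 6 = 21
σ = (0, 2, 3, 1): 7 + (-6) + 11 + 6 = 18
σ = (0, 3, 1, 2): 7 + 29 + 14 + (-6) = 44
σ = (0, 3, 2, 1): 7 + 29 + 8 + 6 = 50
σ = (1, 0, 2, 3): 1 + 5 + 8 + 6 = 20
σ = (1, 0, 3, 2): 1 + 5 + 11 + (-6) = 11
σ = (1, 2, 0, 3): 1 + (-6) + 19 + 6 = 20
σ = (1, 2, 3, 0): 1 + (-6) + 11 + (-3) = 3
σ = (1, 3, 0, 2): 1 + 29 + 19 + (-6) = 43
σ = (1, 3, 2, 0): 1 + 29 + 8 + (-3) = 35
σ = (2, 0, 1, 3): 29 + 5 + 14 + 6 = 54
σ = (2, 0, 3, 1): 29 + 5 + 11 + 6 = 51
σ = (2, 1, 0, 3): 29 + 24 + 19 + 6 = 78
σ = (2, 1, 3, 0): 29 + 24 + 11 + (-3) = 61
σ = (2, 3, 0, 1): 29 + 29 + 19 + 6 = 83
σ = (2, 3, 1, 0): 29 + 29 + 14 + (-3) = 69
σ = (3, 0, 1, 2): 2 + 5 + 14 + (-6) = 15
σ = (3, 0, 2, 1): 2 + 5 + 8 + 6 = 21
σ = (3, 1, 0, 2): 2 + 24 + 19 + (-6) = 39
σ = (3, 1, 2, 0): 2 + 24 + 8 + (-3) = 31
σ = (3, 2, 0, 1): 2 + (-6) + 19 + 6 = 21
σ = (3, 2, 1, 0): 2 + (-6) + 14 + (-3) = 7
Optimal value attained by: σ = (1, 2, 3, 0).
Answer: det⊕(G) = 3; verdict: NONSINGULAR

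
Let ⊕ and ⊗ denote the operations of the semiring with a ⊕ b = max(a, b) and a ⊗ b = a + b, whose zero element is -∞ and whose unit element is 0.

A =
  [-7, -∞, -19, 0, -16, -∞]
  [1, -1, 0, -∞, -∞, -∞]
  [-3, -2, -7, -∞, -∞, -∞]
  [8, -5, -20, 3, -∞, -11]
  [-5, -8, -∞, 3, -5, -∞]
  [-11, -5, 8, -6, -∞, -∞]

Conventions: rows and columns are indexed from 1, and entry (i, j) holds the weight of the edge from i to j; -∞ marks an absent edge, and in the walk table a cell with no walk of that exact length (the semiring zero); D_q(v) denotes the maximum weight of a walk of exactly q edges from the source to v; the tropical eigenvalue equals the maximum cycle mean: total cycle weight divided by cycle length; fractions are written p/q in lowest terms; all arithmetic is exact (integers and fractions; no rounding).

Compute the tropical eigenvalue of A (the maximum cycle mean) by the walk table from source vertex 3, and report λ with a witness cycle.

q=0: [-∞, -∞, 0, -∞, -∞, -∞]
q=1: [-3, -2, -7, -∞, -∞, -∞]
q=2: [-1, -3, -2, -3, -19, -∞]
q=3: [5, -4, -3, 0, -17, -14]
q=4: [8, -5, -4, 5, -11, -11]
q=5: [13, 0, -3, 8, -8, -6]
q=6: [16, 3, 2, 13, -3, -3]
Optimal cycle mean attained by: cycle 1->4->1, total 0 + 8, length 2.
Answer: λ = 4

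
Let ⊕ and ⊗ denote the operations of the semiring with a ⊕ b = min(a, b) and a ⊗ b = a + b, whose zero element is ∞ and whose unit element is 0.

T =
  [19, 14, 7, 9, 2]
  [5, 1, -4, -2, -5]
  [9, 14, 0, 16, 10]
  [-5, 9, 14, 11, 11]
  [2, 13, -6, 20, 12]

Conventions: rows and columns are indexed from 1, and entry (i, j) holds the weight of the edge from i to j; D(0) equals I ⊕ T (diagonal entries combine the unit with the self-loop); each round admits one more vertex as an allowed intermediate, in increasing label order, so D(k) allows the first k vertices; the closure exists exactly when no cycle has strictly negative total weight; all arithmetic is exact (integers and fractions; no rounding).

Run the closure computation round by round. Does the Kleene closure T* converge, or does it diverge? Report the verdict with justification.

D(0):
  [0, 14, 7, 9, 2]
  [5, 0, -4, -2, -5]
  [9, 14, 0, 16, 10]
  [-5, 9, 14, 0, 11]
  [2, 13, -6, 20, 0]
D(1):
  [0, 14, 7, 9, 2]
  [5, 0, -4, -2, -5]
  [9, 14, 0, 16, 10]
  [-5, 9, 2, 0, -3]
  [2, 13, -6, 11, 0]
D(2):
  [0, 14, 7, 9, 2]
  [5, 0, -4, -2, -5]
  [9, 14, 0, 12, 9]
  [-5, 9, 2, 0, -3]
  [2, 13, -6, 11, 0]
D(3):
  [0, 14, 7, 9, 2]
  [5, 0, -4, -2, -5]
  [9, 14, 0, 12, 9]
  [-5, 9, 2, 0, -3]
  [2, 8, -6, 6, 0]
D(4):
  [0, 14, 7, 9, 2]
  [-7, 0, -4, -2, -5]
  [7, 14, 0, 12, 9]
  [-5, 9, 2, 0, -3]
  [1, 8, -6, 6, 0]
D(5):
  [0, 10, -4, 8, 2]
  [-7, 0, -11, -2, -5]
  [7, 14, 0, 12, 9]
  [-5, 5, -9, 0, -3]
  [1, 8, -6, 6, 0]
Key observation: every diagonal entry stays at the unit through all rounds, so no improving cycle exists.
Answer: CONVERGES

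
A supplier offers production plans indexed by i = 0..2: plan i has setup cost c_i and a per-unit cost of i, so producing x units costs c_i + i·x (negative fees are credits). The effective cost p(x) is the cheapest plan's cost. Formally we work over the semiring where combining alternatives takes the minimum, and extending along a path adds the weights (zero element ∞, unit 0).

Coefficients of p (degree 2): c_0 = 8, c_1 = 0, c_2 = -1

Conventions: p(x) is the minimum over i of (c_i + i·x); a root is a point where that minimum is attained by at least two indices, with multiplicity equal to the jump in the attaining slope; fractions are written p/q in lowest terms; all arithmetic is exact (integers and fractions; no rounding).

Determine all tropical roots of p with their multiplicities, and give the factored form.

hull edge (i=0, c=8) to (i=1, c=0): slope -8, span 1
hull edge (i=1, c=0) to (i=2, c=-1): slope -1, span 1
Factored form: p(x) = -1 ⊗ (x ⊕ 1) ⊗ (x ⊕ 8)
Answer: roots = 1 (mult 1), 8 (mult 1)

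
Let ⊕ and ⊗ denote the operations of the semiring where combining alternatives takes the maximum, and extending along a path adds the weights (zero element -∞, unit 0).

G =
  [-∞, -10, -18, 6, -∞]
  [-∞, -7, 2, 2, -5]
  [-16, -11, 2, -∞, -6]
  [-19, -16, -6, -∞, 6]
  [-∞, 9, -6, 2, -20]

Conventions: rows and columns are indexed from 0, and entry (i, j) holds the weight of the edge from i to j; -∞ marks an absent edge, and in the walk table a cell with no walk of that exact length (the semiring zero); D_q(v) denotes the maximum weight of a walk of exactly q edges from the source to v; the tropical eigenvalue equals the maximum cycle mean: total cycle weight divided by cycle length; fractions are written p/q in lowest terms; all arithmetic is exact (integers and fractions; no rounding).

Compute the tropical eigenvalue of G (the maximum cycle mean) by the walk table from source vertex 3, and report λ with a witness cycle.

q=0: [-∞, -∞, -∞, 0, -∞]
q=1: [-19, -16, -6, -∞, 6]
q=2: [-22, 15, 0, 8, -12]
q=3: [-11, 8, 17, 17, 14]
q=4: [1, 23, 19, 16, 23]
q=5: [3, 32, 25, 25, 22]
Optimal cycle mean attained by: cycle 1->3->4->1, total 2 + 6 + 9, length 3.
Answer: λ = 17/3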